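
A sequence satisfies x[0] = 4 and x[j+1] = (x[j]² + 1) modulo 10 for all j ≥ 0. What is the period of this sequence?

Computing terms: x[0] = 4,  x[1] = 7,  x[2] = 0,  x[3] = 1,  x[4] = 2,  x[5] = 5,  x[6] = 6,  x[7] = 7.
Since x[7] = x[1] = 7, the sequence is eventually periodic: after a pre-period of length 1 it cycles with period 6.

6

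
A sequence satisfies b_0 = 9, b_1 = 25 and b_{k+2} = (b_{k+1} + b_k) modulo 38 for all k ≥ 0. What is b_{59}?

Listing terms: b_0 = 9,  b_1 = 25,  b_2 = 34,  b_3 = 21,  b_4 = 17,  b_5 = 0,  b_6 = 17,  b_7 = 17,  b_8 = 34,  b_9 = 13,  b_{10} = 9,  b_{11} = 22,  b_{12} = 31,  b_{13} = 15,  b_{14} = 8,  b_{15} = 23,  b_{16} = 31,  b_{17} = 16,  b_{18} = 9,  b_{19} = 25.
The sequence repeats with period 18.
(59 - 0) mod 18 = 5, so b_{59} = b_5 = 0.

0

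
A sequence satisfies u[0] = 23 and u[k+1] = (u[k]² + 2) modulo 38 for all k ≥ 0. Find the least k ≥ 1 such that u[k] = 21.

u[0] = 23,  u[1] = 37,  u[2] = 3,  u[3] = 11,  u[4] = 9,  u[5] = 7,  u[6] = 13,  u[7] = 19,  u[8] = 21,  u[9] = 25,  u[10] = 19.
Since u[10] = u[7] = 19, the sequence is eventually periodic: after a pre-period of length 7 it cycles with period 3.
The value 21 first appears (with k ≥ 1) at u[8].

8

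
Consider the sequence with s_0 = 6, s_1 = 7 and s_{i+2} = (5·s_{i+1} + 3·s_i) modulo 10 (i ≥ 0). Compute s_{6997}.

3

s_0 = 6,  s_1 = 7,  s_2 = 3,  s_3 = 6,  s_4 = 9,  s_5 = 3,  s_6 = 2,  s_7 = 9,  s_8 = 1,  s_9 = 2,  s_{10} = 3,  s_{11} = 1,  s_{12} = 4,  s_{13} = 3,  s_{14} = 7,  s_{15} = 4,  s_{16} = 1,  s_{17} = 7,  s_{18} = 8,  s_{19} = 1,  s_{20} = 9,  s_{21} = 8,  s_{22} = 7,  s_{23} = 9,  s_{24} = 6,  s_{25} = 7.
Since (s_{24}, s_{25}) = (s_0, s_1) = (6, 7) (two consecutive terms determine the rest), the sequence is periodic with period 24.
So s_{6997} = s_{0 + ((6997-0) mod 24)} = s_{13} = 3.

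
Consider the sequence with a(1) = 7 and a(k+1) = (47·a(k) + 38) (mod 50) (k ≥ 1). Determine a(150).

a(1) = 7; a(2) = 17; a(3) = 37; a(4) = 27; a(5) = 7.
Since a(5) = a(1) = 7, the sequence is periodic with period 4.
So a(150) = a(1 + ((150-1) mod 4)) = a(2) = 17.

17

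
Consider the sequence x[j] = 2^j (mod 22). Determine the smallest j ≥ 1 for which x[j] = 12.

Listing terms: x[0] = 1, x[1] = 2, x[2] = 4, x[3] = 8, x[4] = 16, x[5] = 10, x[6] = 20, x[7] = 18, x[8] = 14, x[9] = 6, x[10] = 12, x[11] = 2.
Since x[11] = x[1] = 2, the sequence is eventually periodic: after a pre-period of length 1 it cycles with period 10.
The value 12 first appears (with j ≥ 1) at x[10].

10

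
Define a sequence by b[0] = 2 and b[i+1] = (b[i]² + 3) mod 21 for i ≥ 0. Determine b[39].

We have b[0] = 2, b[1] = 7, b[2] = 10, b[3] = 19, b[4] = 7.
Since b[4] = b[1] = 7, the sequence is eventually periodic: after a pre-period of length 1 it cycles with period 3.
For i ≥ 1, b[i] depends only on (i - 1) mod 3. (39 - 1) mod 3 = 2, so b[39] = b[3] = 19.

19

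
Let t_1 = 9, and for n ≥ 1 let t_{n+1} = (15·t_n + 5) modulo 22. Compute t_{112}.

t_1 = 9, t_2 = 8, t_3 = 15, t_4 = 10, t_5 = 1, t_6 = 20, t_7 = 19, t_8 = 4, t_9 = 21, t_{10} = 12, t_{11} = 9.
The sequence repeats with period 10.
So t_{112} = t_{1 + ((112-1) mod 10)} = t_2 = 8.

8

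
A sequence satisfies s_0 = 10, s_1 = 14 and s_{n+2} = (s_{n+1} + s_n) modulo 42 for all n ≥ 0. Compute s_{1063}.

s_0 = 10; s_1 = 14; s_2 = 24; s_3 = 38; s_4 = 20; s_5 = 16; s_6 = 36; s_7 = 10; s_8 = 4; s_9 = 14; s_{10} = 18; s_{11} = 32; s_{12} = 8; s_{13} = 40; s_{14} = 6; s_{15} = 4; s_{16} = 10; s_{17} = 14.
Since (s_{16}, s_{17}) = (s_0, s_1) = (10, 14) (two consecutive terms determine the rest), the sequence is periodic with period 16.
So s_{1063} = s_{0 + ((1063-0) mod 16)} = s_7 = 10.

10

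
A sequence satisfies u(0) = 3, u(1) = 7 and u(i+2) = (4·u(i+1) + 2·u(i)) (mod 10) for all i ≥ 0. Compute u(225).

u(0) = 3; u(1) = 7; u(2) = 4; u(3) = 0; u(4) = 8; u(5) = 2; u(6) = 4; u(7) = 0.
Since (u(6), u(7)) = (u(2), u(3)) = (4, 0) (two consecutive terms determine the rest), the sequence is eventually periodic: after a pre-period of length 2 it cycles with period 4.
For i ≥ 2, u(i) depends only on (i - 2) mod 4. (225 - 2) mod 4 = 3, so u(225) = u(5) = 2.

2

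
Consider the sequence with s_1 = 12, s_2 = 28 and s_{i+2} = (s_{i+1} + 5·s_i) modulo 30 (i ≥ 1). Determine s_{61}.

Listing terms: s_1 = 12; s_2 = 28; s_3 = 28; s_4 = 18; s_5 = 8; s_6 = 8; s_7 = 18; s_8 = 28; s_9 = 28.
Since (s_8, s_9) = (s_2, s_3) = (28, 28) (two consecutive terms determine the rest), the sequence is eventually periodic: after a pre-period of length 1 it cycles with period 6.
For i ≥ 2, s_i depends only on (i - 2) mod 6. (61 - 2) mod 6 = 5, so s_{61} = s_7 = 18.

18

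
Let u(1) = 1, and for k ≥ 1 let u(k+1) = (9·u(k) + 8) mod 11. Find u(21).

We have u(1) = 1; u(2) = 6; u(3) = 7; u(4) = 5; u(5) = 9; u(6) = 1.
The sequence repeats with period 5.
So u(21) = u(1 + ((21-1) mod 5)) = u(1) = 1.

1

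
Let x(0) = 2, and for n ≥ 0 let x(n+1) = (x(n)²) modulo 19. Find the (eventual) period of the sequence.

6

We have x(0) = 2; x(1) = 4; x(2) = 16; x(3) = 9; x(4) = 5; x(5) = 6; x(6) = 17; x(7) = 4.
Since x(7) = x(1) = 4, the sequence is eventually periodic: after a pre-period of length 1 it cycles with period 6.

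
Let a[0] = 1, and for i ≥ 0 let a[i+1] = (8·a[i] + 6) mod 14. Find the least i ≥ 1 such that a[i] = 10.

Listing terms: a[0] = 1, a[1] = 0, a[2] = 6, a[3] = 12, a[4] = 4, a[5] = 10, a[6] = 2, a[7] = 8, a[8] = 0.
Since a[8] = a[1] = 0, the sequence is eventually periodic: after a pre-period of length 1 it cycles with period 7.
The value 10 first appears (with i ≥ 1) at a[5].

5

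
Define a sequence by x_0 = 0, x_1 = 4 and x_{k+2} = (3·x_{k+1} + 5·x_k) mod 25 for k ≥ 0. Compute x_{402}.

x_0 = 0,  x_1 = 4,  x_2 = 12,  x_3 = 6,  x_4 = 3,  x_5 = 14,  x_6 = 7,  x_7 = 16,  x_8 = 8,  x_9 = 4,  x_{10} = 2,  x_{11} = 1,  x_{12} = 13,  x_{13} = 19,  x_{14} = 22,  x_{15} = 11,  x_{16} = 18,  x_{17} = 9,  x_{18} = 17,  x_{19} = 21,  x_{20} = 23,  x_{21} = 24,  x_{22} = 12,  x_{23} = 6.
Since (x_{22}, x_{23}) = (x_2, x_3) = (12, 6) (two consecutive terms determine the rest), the sequence is eventually periodic: after a pre-period of length 2 it cycles with period 20.
For k ≥ 2, x_k depends only on (k - 2) mod 20. (402 - 2) mod 20 = 0, so x_{402} = x_2 = 12.

12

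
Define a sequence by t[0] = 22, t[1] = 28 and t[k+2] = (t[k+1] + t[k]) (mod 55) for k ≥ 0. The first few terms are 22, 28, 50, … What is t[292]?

50

Listing terms: t[0] = 22; t[1] = 28; t[2] = 50; t[3] = 23; t[4] = 18; t[5] = 41; t[6] = 4; t[7] = 45; t[8] = 49; t[9] = 39; t[10] = 33; t[11] = 17; t[12] = 50; t[13] = 12; t[14] = 7; t[15] = 19; t[16] = 26; t[17] = 45; t[18] = 16; t[19] = 6; t[20] = 22; t[21] = 28.
Since (t[20], t[21]) = (t[0], t[1]) = (22, 28) (two consecutive terms determine the rest), the sequence is periodic with period 20.
(292 - 0) mod 20 = 12, so t[292] = t[12] = 50.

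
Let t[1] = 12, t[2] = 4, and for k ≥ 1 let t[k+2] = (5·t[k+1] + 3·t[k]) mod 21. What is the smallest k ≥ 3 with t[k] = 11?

t[1] = 12; t[2] = 4; t[3] = 14; t[4] = 19; t[5] = 11; t[6] = 7; t[7] = 5; t[8] = 4; t[9] = 14.
Since (t[8], t[9]) = (t[2], t[3]) = (4, 14) (two consecutive terms determine the rest), the sequence is eventually periodic: after a pre-period of length 1 it cycles with period 6.
The value 11 first appears (with k ≥ 3) at t[5].

5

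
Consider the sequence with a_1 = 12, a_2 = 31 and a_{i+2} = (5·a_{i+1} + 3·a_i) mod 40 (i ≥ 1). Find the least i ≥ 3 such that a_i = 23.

20

Computing terms: a_1 = 12; a_2 = 31; a_3 = 31; a_4 = 8; a_5 = 13; a_6 = 9; a_7 = 4; a_8 = 7; a_9 = 7; a_{10} = 16; a_{11} = 21; a_{12} = 33; a_{13} = 28; a_{14} = 39; a_{15} = 39; a_{16} = 32; a_{17} = 37; a_{18} = 1; a_{19} = 36; a_{20} = 23; a_{21} = 23; a_{22} = 24; a_{23} = 29; a_{24} = 17; a_{25} = 12; a_{26} = 31.
Since (a_{25}, a_{26}) = (a_1, a_2) = (12, 31) (two consecutive terms determine the rest), the sequence is periodic with period 24.
The value 23 first appears (with i ≥ 3) at a_{20}.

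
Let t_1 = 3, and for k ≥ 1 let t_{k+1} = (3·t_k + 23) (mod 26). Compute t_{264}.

2

Computing terms: t_1 = 3,  t_2 = 6,  t_3 = 15,  t_4 = 16,  t_5 = 19,  t_6 = 2,  t_7 = 3.
The sequence repeats with period 6.
(264 - 1) mod 6 = 5, so t_{264} = t_6 = 2.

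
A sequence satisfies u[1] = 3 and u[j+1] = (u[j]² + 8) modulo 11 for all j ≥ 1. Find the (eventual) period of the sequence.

Computing terms: u[1] = 3, u[2] = 6, u[3] = 0, u[4] = 8, u[5] = 6.
Since u[5] = u[2] = 6, the sequence is eventually periodic: after a pre-period of length 1 it cycles with period 3.

3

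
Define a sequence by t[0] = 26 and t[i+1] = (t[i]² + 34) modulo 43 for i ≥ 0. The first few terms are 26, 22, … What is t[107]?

32

Listing terms: t[0] = 26, t[1] = 22, t[2] = 2, t[3] = 38, t[4] = 16, t[5] = 32, t[6] = 26.
Since t[6] = t[0] = 26, the sequence is periodic with period 6.
So t[107] = t[0 + ((107-0) mod 6)] = t[5] = 32.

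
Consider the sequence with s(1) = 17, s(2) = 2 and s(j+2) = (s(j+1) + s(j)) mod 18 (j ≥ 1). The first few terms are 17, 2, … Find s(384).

s(1) = 17, s(2) = 2, s(3) = 1, s(4) = 3, s(5) = 4, s(6) = 7, s(7) = 11, s(8) = 0, s(9) = 11, s(10) = 11, s(11) = 4, s(12) = 15, s(13) = 1, s(14) = 16, s(15) = 17, s(16) = 15, s(17) = 14, s(18) = 11, s(19) = 7, s(20) = 0, s(21) = 7, s(22) = 7, s(23) = 14, s(24) = 3, s(25) = 17, s(26) = 2.
Since (s(25), s(26)) = (s(1), s(2)) = (17, 2) (two consecutive terms determine the rest), the sequence is periodic with period 24.
(384 - 1) mod 24 = 23, so s(384) = s(24) = 3.

3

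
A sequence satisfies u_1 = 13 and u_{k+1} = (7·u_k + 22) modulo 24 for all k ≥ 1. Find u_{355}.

13

Listing terms: u_1 = 13,  u_2 = 17,  u_3 = 21,  u_4 = 1,  u_5 = 5,  u_6 = 9,  u_7 = 13.
The sequence repeats with period 6.
So u_{355} = u_{1 + ((355-1) mod 6)} = u_1 = 13.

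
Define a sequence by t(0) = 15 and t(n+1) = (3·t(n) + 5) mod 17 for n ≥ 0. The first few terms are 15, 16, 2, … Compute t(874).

10

t(0) = 15,  t(1) = 16,  t(2) = 2,  t(3) = 11,  t(4) = 4,  t(5) = 0,  t(6) = 5,  t(7) = 3,  t(8) = 14,  t(9) = 13,  t(10) = 10,  t(11) = 1,  t(12) = 8,  t(13) = 12,  t(14) = 7,  t(15) = 9,  t(16) = 15.
The sequence repeats with period 16.
So t(874) = t(0 + ((874-0) mod 16)) = t(10) = 10.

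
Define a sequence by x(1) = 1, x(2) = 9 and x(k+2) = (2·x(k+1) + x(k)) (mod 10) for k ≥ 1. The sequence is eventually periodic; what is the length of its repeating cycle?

12

x(1) = 1; x(2) = 9; x(3) = 9; x(4) = 7; x(5) = 3; x(6) = 3; x(7) = 9; x(8) = 1; x(9) = 1; x(10) = 3; x(11) = 7; x(12) = 7; x(13) = 1; x(14) = 9.
The sequence repeats with period 12.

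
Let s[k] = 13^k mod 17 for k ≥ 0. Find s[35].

4

Computing terms: s[0] = 1,  s[1] = 13,  s[2] = 16,  s[3] = 4,  s[4] = 1.
Since s[4] = s[0] = 1, the sequence is periodic with period 4.
So s[35] = s[0 + ((35-0) mod 4)] = s[3] = 4.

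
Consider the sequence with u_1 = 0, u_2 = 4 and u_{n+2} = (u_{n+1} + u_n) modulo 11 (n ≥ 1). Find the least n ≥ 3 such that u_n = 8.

4

We have u_1 = 0; u_2 = 4; u_3 = 4; u_4 = 8; u_5 = 1; u_6 = 9; u_7 = 10; u_8 = 8; u_9 = 7; u_{10} = 4; u_{11} = 0; u_{12} = 4.
Since (u_{11}, u_{12}) = (u_1, u_2) = (0, 4) (two consecutive terms determine the rest), the sequence is periodic with period 10.
The value 8 first appears (with n ≥ 3) at u_4.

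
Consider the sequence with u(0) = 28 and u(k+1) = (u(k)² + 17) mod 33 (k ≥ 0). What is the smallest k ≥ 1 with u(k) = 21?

7

We have u(0) = 28; u(1) = 9; u(2) = 32; u(3) = 18; u(4) = 11; u(5) = 6; u(6) = 20; u(7) = 21; u(8) = 29; u(9) = 0; u(10) = 17; u(11) = 9.
Since u(11) = u(1) = 9, the sequence is eventually periodic: after a pre-period of length 1 it cycles with period 10.
The value 21 first appears (with k ≥ 1) at u(7).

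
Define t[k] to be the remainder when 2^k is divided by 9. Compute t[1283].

5

Listing terms: t[0] = 1,  t[1] = 2,  t[2] = 4,  t[3] = 8,  t[4] = 7,  t[5] = 5,  t[6] = 1.
Since t[6] = t[0] = 1, the sequence is periodic with period 6.
(1283 - 0) mod 6 = 5, so t[1283] = t[5] = 5.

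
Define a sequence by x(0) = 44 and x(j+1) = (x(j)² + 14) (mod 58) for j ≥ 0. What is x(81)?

Computing terms: x(0) = 44,  x(1) = 36,  x(2) = 34,  x(3) = 10,  x(4) = 56,  x(5) = 18,  x(6) = 48,  x(7) = 56.
Since x(7) = x(4) = 56, the sequence is eventually periodic: after a pre-period of length 4 it cycles with period 3.
For j ≥ 4, x(j) depends only on (j - 4) mod 3. (81 - 4) mod 3 = 2, so x(81) = x(6) = 48.

48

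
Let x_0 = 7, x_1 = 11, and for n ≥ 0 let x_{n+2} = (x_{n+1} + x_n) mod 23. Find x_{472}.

7

We have x_0 = 7,  x_1 = 11,  x_2 = 18,  x_3 = 6,  x_4 = 1,  x_5 = 7,  x_6 = 8,  x_7 = 15,  x_8 = 0,  x_9 = 15,  x_{10} = 15,  x_{11} = 7,  x_{12} = 22,  x_{13} = 6,  x_{14} = 5,  x_{15} = 11,  x_{16} = 16,  x_{17} = 4,  x_{18} = 20,  x_{19} = 1,  x_{20} = 21,  x_{21} = 22,  x_{22} = 20,  x_{23} = 19,  x_{24} = 16,  x_{25} = 12,  x_{26} = 5,  x_{27} = 17,  x_{28} = 22,  x_{29} = 16,  x_{30} = 15,  x_{31} = 8,  x_{32} = 0,  x_{33} = 8,  x_{34} = 8,  x_{35} = 16,  x_{36} = 1,  x_{37} = 17,  x_{38} = 18,  x_{39} = 12,  x_{40} = 7,  x_{41} = 19,  x_{42} = 3,  x_{43} = 22,  x_{44} = 2,  x_{45} = 1,  x_{46} = 3,  x_{47} = 4,  x_{48} = 7,  x_{49} = 11.
Since (x_{48}, x_{49}) = (x_0, x_1) = (7, 11) (two consecutive terms determine the rest), the sequence is periodic with period 48.
So x_{472} = x_{0 + ((472-0) mod 48)} = x_{40} = 7.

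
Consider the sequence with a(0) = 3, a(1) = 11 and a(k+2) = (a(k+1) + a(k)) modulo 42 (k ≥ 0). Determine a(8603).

10

a(0) = 3,  a(1) = 11,  a(2) = 14,  a(3) = 25,  a(4) = 39,  a(5) = 22,  a(6) = 19,  a(7) = 41,  a(8) = 18,  a(9) = 17,  a(10) = 35,  a(11) = 10,  a(12) = 3,  a(13) = 13,  a(14) = 16,  a(15) = 29,  a(16) = 3,  a(17) = 32,  a(18) = 35,  a(19) = 25,  a(20) = 18,  a(21) = 1,  a(22) = 19,  a(23) = 20,  a(24) = 39,  a(25) = 17,  a(26) = 14,  a(27) = 31,  a(28) = 3,  a(29) = 34,  a(30) = 37,  a(31) = 29,  a(32) = 24,  a(33) = 11,  a(34) = 35,  a(35) = 4,  a(36) = 39,  a(37) = 1,  a(38) = 40,  a(39) = 41,  a(40) = 39,  a(41) = 38,  a(42) = 35,  a(43) = 31,  a(44) = 24,  a(45) = 13,  a(46) = 37,  a(47) = 8,  a(48) = 3,  a(49) = 11.
Since (a(48), a(49)) = (a(0), a(1)) = (3, 11) (two consecutive terms determine the rest), the sequence is periodic with period 48.
(8603 - 0) mod 48 = 11, so a(8603) = a(11) = 10.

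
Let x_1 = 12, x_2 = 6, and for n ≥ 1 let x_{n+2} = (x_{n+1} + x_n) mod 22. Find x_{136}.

0

x_1 = 12,  x_2 = 6,  x_3 = 18,  x_4 = 2,  x_5 = 20,  x_6 = 0,  x_7 = 20,  x_8 = 20,  x_9 = 18,  x_{10} = 16,  x_{11} = 12,  x_{12} = 6.
Since (x_{11}, x_{12}) = (x_1, x_2) = (12, 6) (two consecutive terms determine the rest), the sequence is periodic with period 10.
So x_{136} = x_{1 + ((136-1) mod 10)} = x_6 = 0.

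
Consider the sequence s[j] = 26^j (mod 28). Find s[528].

Computing terms: s[0] = 1,  s[1] = 26,  s[2] = 4,  s[3] = 20,  s[4] = 16,  s[5] = 24,  s[6] = 8,  s[7] = 12,  s[8] = 4.
Since s[8] = s[2] = 4, the sequence is eventually periodic: after a pre-period of length 2 it cycles with period 6.
For j ≥ 2, s[j] depends only on (j - 2) mod 6. (528 - 2) mod 6 = 4, so s[528] = s[6] = 8.

8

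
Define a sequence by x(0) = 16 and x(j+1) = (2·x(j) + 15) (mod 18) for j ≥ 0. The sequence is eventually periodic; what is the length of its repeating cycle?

We have x(0) = 16, x(1) = 11, x(2) = 1, x(3) = 17, x(4) = 13, x(5) = 5, x(6) = 7, x(7) = 11.
Since x(7) = x(1) = 11, the sequence is eventually periodic: after a pre-period of length 1 it cycles with period 6.

6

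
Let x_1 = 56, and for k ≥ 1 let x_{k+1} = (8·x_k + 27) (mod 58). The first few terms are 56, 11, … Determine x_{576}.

31

We have x_1 = 56; x_2 = 11; x_3 = 57; x_4 = 19; x_5 = 5; x_6 = 9; x_7 = 41; x_8 = 7; x_9 = 25; x_{10} = 53; x_{11} = 45; x_{12} = 39; x_{13} = 49; x_{14} = 13; x_{15} = 15; x_{16} = 31; x_{17} = 43; x_{18} = 23; x_{19} = 37; x_{20} = 33; x_{21} = 1; x_{22} = 35; x_{23} = 17; x_{24} = 47; x_{25} = 55; x_{26} = 3; x_{27} = 51; x_{28} = 29; x_{29} = 27; x_{30} = 11.
Since x_{30} = x_2 = 11, the sequence is eventually periodic: after a pre-period of length 1 it cycles with period 28.
For k ≥ 2, x_k depends only on (k - 2) mod 28. (576 - 2) mod 28 = 14, so x_{576} = x_{16} = 31.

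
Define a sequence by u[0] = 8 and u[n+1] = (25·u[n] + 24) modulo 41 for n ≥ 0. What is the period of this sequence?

We have u[0] = 8,  u[1] = 19,  u[2] = 7,  u[3] = 35,  u[4] = 38,  u[5] = 31,  u[6] = 20,  u[7] = 32,  u[8] = 4,  u[9] = 1,  u[10] = 8.
Since u[10] = u[0] = 8, the sequence is periodic with period 10.

10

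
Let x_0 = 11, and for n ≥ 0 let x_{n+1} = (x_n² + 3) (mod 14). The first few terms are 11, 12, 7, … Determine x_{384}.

3

Computing terms: x_0 = 11; x_1 = 12; x_2 = 7; x_3 = 10; x_4 = 5; x_5 = 0; x_6 = 3; x_7 = 12.
Since x_7 = x_1 = 12, the sequence is eventually periodic: after a pre-period of length 1 it cycles with period 6.
For n ≥ 1, x_n depends only on (n - 1) mod 6. (384 - 1) mod 6 = 5, so x_{384} = x_6 = 3.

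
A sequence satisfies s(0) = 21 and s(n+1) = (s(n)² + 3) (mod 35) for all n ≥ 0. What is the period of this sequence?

Listing terms: s(0) = 21; s(1) = 24; s(2) = 19; s(3) = 14; s(4) = 24.
Since s(4) = s(1) = 24, the sequence is eventually periodic: after a pre-period of length 1 it cycles with period 3.

3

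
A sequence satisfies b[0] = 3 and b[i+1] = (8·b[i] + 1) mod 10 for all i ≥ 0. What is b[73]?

b[0] = 3; b[1] = 5; b[2] = 1; b[3] = 9; b[4] = 3.
The sequence repeats with period 4.
So b[73] = b[0 + ((73-0) mod 4)] = b[1] = 5.

5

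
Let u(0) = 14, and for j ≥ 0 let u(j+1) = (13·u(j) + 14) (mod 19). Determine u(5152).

12

We have u(0) = 14; u(1) = 6; u(2) = 16; u(3) = 13; u(4) = 12; u(5) = 18; u(6) = 1; u(7) = 8; u(8) = 4; u(9) = 9; u(10) = 17; u(11) = 7; u(12) = 10; u(13) = 11; u(14) = 5; u(15) = 3; u(16) = 15; u(17) = 0; u(18) = 14.
Since u(18) = u(0) = 14, the sequence is periodic with period 18.
(5152 - 0) mod 18 = 4, so u(5152) = u(4) = 12.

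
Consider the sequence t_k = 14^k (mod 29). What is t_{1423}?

26

We have t_1 = 14, t_2 = 22, t_3 = 18, t_4 = 20, t_5 = 19, t_6 = 5, t_7 = 12, t_8 = 23, t_9 = 3, t_{10} = 13, t_{11} = 8, t_{12} = 25, t_{13} = 2, t_{14} = 28, t_{15} = 15, t_{16} = 7, t_{17} = 11, t_{18} = 9, t_{19} = 10, t_{20} = 24, t_{21} = 17, t_{22} = 6, t_{23} = 26, t_{24} = 16, t_{25} = 21, t_{26} = 4, t_{27} = 27, t_{28} = 1, t_{29} = 14.
Since t_{29} = t_1 = 14, the sequence is periodic with period 28.
(1423 - 1) mod 28 = 22, so t_{1423} = t_{23} = 26.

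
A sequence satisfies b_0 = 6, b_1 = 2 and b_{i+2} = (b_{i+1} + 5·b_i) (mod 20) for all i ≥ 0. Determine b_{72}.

Computing terms: b_0 = 6,  b_1 = 2,  b_2 = 12,  b_3 = 2,  b_4 = 2,  b_5 = 12.
Since (b_4, b_5) = (b_1, b_2) = (2, 12) (two consecutive terms determine the rest), the sequence is eventually periodic: after a pre-period of length 1 it cycles with period 3.
For i ≥ 1, b_i depends only on (i - 1) mod 3. (72 - 1) mod 3 = 2, so b_{72} = b_3 = 2.

2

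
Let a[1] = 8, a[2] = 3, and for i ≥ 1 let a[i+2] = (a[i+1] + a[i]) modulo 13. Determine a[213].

a[1] = 8, a[2] = 3, a[3] = 11, a[4] = 1, a[5] = 12, a[6] = 0, a[7] = 12, a[8] = 12, a[9] = 11, a[10] = 10, a[11] = 8, a[12] = 5, a[13] = 0, a[14] = 5, a[15] = 5, a[16] = 10, a[17] = 2, a[18] = 12, a[19] = 1, a[20] = 0, a[21] = 1, a[22] = 1, a[23] = 2, a[24] = 3, a[25] = 5, a[26] = 8, a[27] = 0, a[28] = 8, a[29] = 8, a[30] = 3.
Since (a[29], a[30]) = (a[1], a[2]) = (8, 3) (two consecutive terms determine the rest), the sequence is periodic with period 28.
(213 - 1) mod 28 = 16, so a[213] = a[17] = 2.

2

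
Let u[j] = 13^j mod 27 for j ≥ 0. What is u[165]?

10

u[0] = 1,  u[1] = 13,  u[2] = 7,  u[3] = 10,  u[4] = 22,  u[5] = 16,  u[6] = 19,  u[7] = 4,  u[8] = 25,  u[9] = 1.
The sequence repeats with period 9.
So u[165] = u[0 + ((165-0) mod 9)] = u[3] = 10.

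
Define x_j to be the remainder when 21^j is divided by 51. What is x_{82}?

x_1 = 21,  x_2 = 33,  x_3 = 30,  x_4 = 18,  x_5 = 21.
Since x_5 = x_1 = 21, the sequence is periodic with period 4.
So x_{82} = x_{1 + ((82-1) mod 4)} = x_2 = 33.

33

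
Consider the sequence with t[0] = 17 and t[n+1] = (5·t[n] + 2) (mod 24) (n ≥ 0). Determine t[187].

t[0] = 17, t[1] = 15, t[2] = 5, t[3] = 3, t[4] = 17.
Since t[4] = t[0] = 17, the sequence is periodic with period 4.
So t[187] = t[0 + ((187-0) mod 4)] = t[3] = 3.

3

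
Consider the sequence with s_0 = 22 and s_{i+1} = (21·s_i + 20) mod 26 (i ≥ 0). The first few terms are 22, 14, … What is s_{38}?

Listing terms: s_0 = 22, s_1 = 14, s_2 = 2, s_3 = 10, s_4 = 22.
The sequence repeats with period 4.
(38 - 0) mod 4 = 2, so s_{38} = s_2 = 2.

2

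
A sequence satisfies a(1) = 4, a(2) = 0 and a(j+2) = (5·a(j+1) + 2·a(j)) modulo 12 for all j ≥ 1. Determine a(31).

4

Listing terms: a(1) = 4; a(2) = 0; a(3) = 8; a(4) = 4; a(5) = 0.
The sequence repeats with period 3.
(31 - 1) mod 3 = 0, so a(31) = a(1) = 4.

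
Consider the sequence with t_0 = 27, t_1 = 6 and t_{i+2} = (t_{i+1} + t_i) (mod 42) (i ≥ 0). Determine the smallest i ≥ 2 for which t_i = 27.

t_0 = 27; t_1 = 6; t_2 = 33; t_3 = 39; t_4 = 30; t_5 = 27; t_6 = 15; t_7 = 0; t_8 = 15; t_9 = 15; t_{10} = 30; t_{11} = 3; t_{12} = 33; t_{13} = 36; t_{14} = 27; t_{15} = 21; t_{16} = 6; t_{17} = 27; t_{18} = 33; t_{19} = 18; t_{20} = 9; t_{21} = 27; t_{22} = 36; t_{23} = 21; t_{24} = 15; t_{25} = 36; t_{26} = 9; t_{27} = 3; t_{28} = 12; t_{29} = 15; t_{30} = 27; t_{31} = 0; t_{32} = 27; t_{33} = 27; t_{34} = 12; t_{35} = 39; t_{36} = 9; t_{37} = 6; t_{38} = 15; t_{39} = 21; t_{40} = 36; t_{41} = 15; t_{42} = 9; t_{43} = 24; t_{44} = 33; t_{45} = 15; t_{46} = 6; t_{47} = 21; t_{48} = 27; t_{49} = 6.
The sequence repeats with period 48.
The value 27 first appears (with i ≥ 2) at t_5.

5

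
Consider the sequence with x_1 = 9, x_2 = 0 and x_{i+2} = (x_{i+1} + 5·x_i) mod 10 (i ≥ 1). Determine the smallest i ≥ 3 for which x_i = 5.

3

Listing terms: x_1 = 9, x_2 = 0, x_3 = 5, x_4 = 5, x_5 = 0, x_6 = 5.
Since (x_5, x_6) = (x_2, x_3) = (0, 5) (two consecutive terms determine the rest), the sequence is eventually periodic: after a pre-period of length 1 it cycles with period 3.
The value 5 first appears (with i ≥ 3) at x_3.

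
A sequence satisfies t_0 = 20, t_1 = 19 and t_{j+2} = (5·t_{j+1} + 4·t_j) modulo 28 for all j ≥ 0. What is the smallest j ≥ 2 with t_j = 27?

t_0 = 20, t_1 = 19, t_2 = 7, t_3 = 27, t_4 = 23, t_5 = 27, t_6 = 3, t_7 = 11, t_8 = 11, t_9 = 15, t_{10} = 7, t_{11} = 11, t_{12} = 27, t_{13} = 11, t_{14} = 23, t_{15} = 19, t_{16} = 19, t_{17} = 3, t_{18} = 7, t_{19} = 19, t_{20} = 11, t_{21} = 19, t_{22} = 27, t_{23} = 15, t_{24} = 15, t_{25} = 23, t_{26} = 7, t_{27} = 15, t_{28} = 19, t_{29} = 15, t_{30} = 11, t_{31} = 3, t_{32} = 3, t_{33} = 27, t_{34} = 7, t_{35} = 3, t_{36} = 15, t_{37} = 3, t_{38} = 19, t_{39} = 23, t_{40} = 23, t_{41} = 11, t_{42} = 7, t_{43} = 23, t_{44} = 3, t_{45} = 23, t_{46} = 15, t_{47} = 27, t_{48} = 27, t_{49} = 19, t_{50} = 7.
Since (t_{49}, t_{50}) = (t_1, t_2) = (19, 7) (two consecutive terms determine the rest), the sequence is eventually periodic: after a pre-period of length 1 it cycles with period 48.
The value 27 first appears (with j ≥ 2) at t_3.

3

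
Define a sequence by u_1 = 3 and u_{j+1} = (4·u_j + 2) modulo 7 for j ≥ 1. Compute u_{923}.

0

Computing terms: u_1 = 3, u_2 = 0, u_3 = 2, u_4 = 3.
Since u_4 = u_1 = 3, the sequence is periodic with period 3.
So u_{923} = u_{1 + ((923-1) mod 3)} = u_2 = 0.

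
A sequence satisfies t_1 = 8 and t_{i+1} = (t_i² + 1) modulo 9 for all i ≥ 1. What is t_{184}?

8

Computing terms: t_1 = 8, t_2 = 2, t_3 = 5, t_4 = 8.
The sequence repeats with period 3.
(184 - 1) mod 3 = 0, so t_{184} = t_1 = 8.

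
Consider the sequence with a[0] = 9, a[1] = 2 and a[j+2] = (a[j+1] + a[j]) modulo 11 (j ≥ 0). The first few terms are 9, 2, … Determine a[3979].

4

Listing terms: a[0] = 9,  a[1] = 2,  a[2] = 0,  a[3] = 2,  a[4] = 2,  a[5] = 4,  a[6] = 6,  a[7] = 10,  a[8] = 5,  a[9] = 4,  a[10] = 9,  a[11] = 2.
The sequence repeats with period 10.
So a[3979] = a[0 + ((3979-0) mod 10)] = a[9] = 4.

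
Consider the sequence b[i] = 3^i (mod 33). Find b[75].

We have b[1] = 3,  b[2] = 9,  b[3] = 27,  b[4] = 15,  b[5] = 12,  b[6] = 3.
The sequence repeats with period 5.
(75 - 1) mod 5 = 4, so b[75] = b[5] = 12.

12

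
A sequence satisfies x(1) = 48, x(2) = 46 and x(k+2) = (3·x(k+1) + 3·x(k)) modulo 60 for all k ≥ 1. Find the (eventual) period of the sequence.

Computing terms: x(1) = 48, x(2) = 46, x(3) = 42, x(4) = 24, x(5) = 18, x(6) = 6, x(7) = 12, x(8) = 54, x(9) = 18, x(10) = 36, x(11) = 42, x(12) = 54, x(13) = 48, x(14) = 6, x(15) = 42, x(16) = 24.
Since (x(15), x(16)) = (x(3), x(4)) = (42, 24) (two consecutive terms determine the rest), the sequence is eventually periodic: after a pre-period of length 2 it cycles with period 12.

12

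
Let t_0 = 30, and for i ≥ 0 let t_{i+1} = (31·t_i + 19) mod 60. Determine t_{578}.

2

We have t_0 = 30,  t_1 = 49,  t_2 = 38,  t_3 = 57,  t_4 = 46,  t_5 = 5,  t_6 = 54,  t_7 = 13,  t_8 = 2,  t_9 = 21,  t_{10} = 10,  t_{11} = 29,  t_{12} = 18,  t_{13} = 37,  t_{14} = 26,  t_{15} = 45,  t_{16} = 34,  t_{17} = 53,  t_{18} = 42,  t_{19} = 1,  t_{20} = 50,  t_{21} = 9,  t_{22} = 58,  t_{23} = 17,  t_{24} = 6,  t_{25} = 25,  t_{26} = 14,  t_{27} = 33,  t_{28} = 22,  t_{29} = 41,  t_{30} = 30.
The sequence repeats with period 30.
So t_{578} = t_{0 + ((578-0) mod 30)} = t_8 = 2.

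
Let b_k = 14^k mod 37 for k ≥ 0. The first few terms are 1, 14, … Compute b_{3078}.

36

Listing terms: b_0 = 1,  b_1 = 14,  b_2 = 11,  b_3 = 6,  b_4 = 10,  b_5 = 29,  b_6 = 36,  b_7 = 23,  b_8 = 26,  b_9 = 31,  b_{10} = 27,  b_{11} = 8,  b_{12} = 1.
The sequence repeats with period 12.
(3078 - 0) mod 12 = 6, so b_{3078} = b_6 = 36.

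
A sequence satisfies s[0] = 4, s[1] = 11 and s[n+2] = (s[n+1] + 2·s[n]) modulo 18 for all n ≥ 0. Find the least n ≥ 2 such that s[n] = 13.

s[0] = 4; s[1] = 11; s[2] = 1; s[3] = 5; s[4] = 7; s[5] = 17; s[6] = 13; s[7] = 11; s[8] = 1.
Since (s[7], s[8]) = (s[1], s[2]) = (11, 1) (two consecutive terms determine the rest), the sequence is eventually periodic: after a pre-period of length 1 it cycles with period 6.
The value 13 first appears (with n ≥ 2) at s[6].

6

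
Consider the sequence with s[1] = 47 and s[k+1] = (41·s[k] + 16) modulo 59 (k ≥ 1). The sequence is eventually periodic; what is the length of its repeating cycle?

s[1] = 47; s[2] = 55; s[3] = 29; s[4] = 25; s[5] = 38; s[6] = 40; s[7] = 4; s[8] = 3; s[9] = 21; s[10] = 51; s[11] = 42; s[12] = 27; s[13] = 2; s[14] = 39; s[15] = 22; s[16] = 33; s[17] = 12; s[18] = 36; s[19] = 17; s[20] = 5; s[21] = 44; s[22] = 50; s[23] = 1; s[24] = 57; s[25] = 52; s[26] = 24; s[27] = 56; s[28] = 11; s[29] = 54; s[30] = 47.
Since s[30] = s[1] = 47, the sequence is periodic with period 29.

29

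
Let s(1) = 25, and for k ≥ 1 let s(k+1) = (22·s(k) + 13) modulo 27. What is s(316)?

Computing terms: s(1) = 25; s(2) = 23; s(3) = 6; s(4) = 10; s(5) = 17; s(6) = 9; s(7) = 22; s(8) = 11; s(9) = 12; s(10) = 7; s(11) = 5; s(12) = 15; s(13) = 19; s(14) = 26; s(15) = 18; s(16) = 4; s(17) = 20; s(18) = 21; s(19) = 16; s(20) = 14; s(21) = 24; s(22) = 1; s(23) = 8; s(24) = 0; s(25) = 13; s(26) = 2; s(27) = 3; s(28) = 25.
The sequence repeats with period 27.
(316 - 1) mod 27 = 18, so s(316) = s(19) = 16.

16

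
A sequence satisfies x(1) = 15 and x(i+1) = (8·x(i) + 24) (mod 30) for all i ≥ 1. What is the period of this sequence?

Listing terms: x(1) = 15; x(2) = 24; x(3) = 6; x(4) = 12; x(5) = 0; x(6) = 24.
Since x(6) = x(2) = 24, the sequence is eventually periodic: after a pre-period of length 1 it cycles with period 4.

4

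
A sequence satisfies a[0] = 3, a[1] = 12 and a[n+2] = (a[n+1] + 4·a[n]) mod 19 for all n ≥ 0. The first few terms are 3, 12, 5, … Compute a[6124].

16

Computing terms: a[0] = 3,  a[1] = 12,  a[2] = 5,  a[3] = 15,  a[4] = 16,  a[5] = 0,  a[6] = 7,  a[7] = 7,  a[8] = 16,  a[9] = 6,  a[10] = 13,  a[11] = 18,  a[12] = 13,  a[13] = 9,  a[14] = 4,  a[15] = 2,  a[16] = 18,  a[17] = 7,  a[18] = 3,  a[19] = 12.
The sequence repeats with period 18.
(6124 - 0) mod 18 = 4, so a[6124] = a[4] = 16.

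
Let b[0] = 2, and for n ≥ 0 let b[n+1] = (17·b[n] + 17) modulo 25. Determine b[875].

Computing terms: b[0] = 2,  b[1] = 1,  b[2] = 9,  b[3] = 20,  b[4] = 7,  b[5] = 11,  b[6] = 4,  b[7] = 10,  b[8] = 12,  b[9] = 21,  b[10] = 24,  b[11] = 0,  b[12] = 17,  b[13] = 6,  b[14] = 19,  b[15] = 15,  b[16] = 22,  b[17] = 16,  b[18] = 14,  b[19] = 5,  b[20] = 2.
The sequence repeats with period 20.
So b[875] = b[0 + ((875-0) mod 20)] = b[15] = 15.

15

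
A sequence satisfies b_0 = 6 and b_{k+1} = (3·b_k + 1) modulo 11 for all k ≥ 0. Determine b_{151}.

8

Listing terms: b_0 = 6, b_1 = 8, b_2 = 3, b_3 = 10, b_4 = 9, b_5 = 6.
Since b_5 = b_0 = 6, the sequence is periodic with period 5.
(151 - 0) mod 5 = 1, so b_{151} = b_1 = 8.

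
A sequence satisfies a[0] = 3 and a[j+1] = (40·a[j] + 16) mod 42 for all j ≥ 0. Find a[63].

24

Computing terms: a[0] = 3, a[1] = 10, a[2] = 38, a[3] = 24, a[4] = 10.
Since a[4] = a[1] = 10, the sequence is eventually periodic: after a pre-period of length 1 it cycles with period 3.
For j ≥ 1, a[j] depends only on (j - 1) mod 3. (63 - 1) mod 3 = 2, so a[63] = a[3] = 24.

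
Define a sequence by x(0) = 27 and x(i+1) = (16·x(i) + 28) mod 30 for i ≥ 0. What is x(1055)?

2

Computing terms: x(0) = 27, x(1) = 10, x(2) = 8, x(3) = 6, x(4) = 4, x(5) = 2, x(6) = 0, x(7) = 28, x(8) = 26, x(9) = 24, x(10) = 22, x(11) = 20, x(12) = 18, x(13) = 16, x(14) = 14, x(15) = 12, x(16) = 10.
Since x(16) = x(1) = 10, the sequence is eventually periodic: after a pre-period of length 1 it cycles with period 15.
For i ≥ 1, x(i) depends only on (i - 1) mod 15. (1055 - 1) mod 15 = 4, so x(1055) = x(5) = 2.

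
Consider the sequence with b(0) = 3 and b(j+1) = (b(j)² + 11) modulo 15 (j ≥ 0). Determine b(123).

2

We have b(0) = 3, b(1) = 5, b(2) = 6, b(3) = 2, b(4) = 0, b(5) = 11, b(6) = 12, b(7) = 5.
Since b(7) = b(1) = 5, the sequence is eventually periodic: after a pre-period of length 1 it cycles with period 6.
For j ≥ 1, b(j) depends only on (j - 1) mod 6. (123 - 1) mod 6 = 2, so b(123) = b(3) = 2.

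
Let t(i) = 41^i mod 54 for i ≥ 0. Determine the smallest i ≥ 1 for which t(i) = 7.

Listing terms: t(0) = 1,  t(1) = 41,  t(2) = 7,  t(3) = 17,  t(4) = 49,  t(5) = 11,  t(6) = 19,  t(7) = 23,  t(8) = 25,  t(9) = 53,  t(10) = 13,  t(11) = 47,  t(12) = 37,  t(13) = 5,  t(14) = 43,  t(15) = 35,  t(16) = 31,  t(17) = 29,  t(18) = 1.
Since t(18) = t(0) = 1, the sequence is periodic with period 18.
The value 7 first appears (with i ≥ 1) at t(2).

2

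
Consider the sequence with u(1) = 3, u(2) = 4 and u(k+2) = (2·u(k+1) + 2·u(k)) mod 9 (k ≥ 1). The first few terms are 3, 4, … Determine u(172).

3

Listing terms: u(1) = 3, u(2) = 4, u(3) = 5, u(4) = 0, u(5) = 1, u(6) = 2, u(7) = 6, u(8) = 7, u(9) = 8, u(10) = 3, u(11) = 4.
The sequence repeats with period 9.
So u(172) = u(1 + ((172-1) mod 9)) = u(1) = 3.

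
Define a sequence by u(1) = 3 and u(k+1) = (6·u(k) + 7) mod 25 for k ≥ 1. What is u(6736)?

u(1) = 3,  u(2) = 0,  u(3) = 7,  u(4) = 24,  u(5) = 1,  u(6) = 13,  u(7) = 10,  u(8) = 17,  u(9) = 9,  u(10) = 11,  u(11) = 23,  u(12) = 20,  u(13) = 2,  u(14) = 19,  u(15) = 21,  u(16) = 8,  u(17) = 5,  u(18) = 12,  u(19) = 4,  u(20) = 6,  u(21) = 18,  u(22) = 15,  u(23) = 22,  u(24) = 14,  u(25) = 16,  u(26) = 3.
Since u(26) = u(1) = 3, the sequence is periodic with period 25.
So u(6736) = u(1 + ((6736-1) mod 25)) = u(11) = 23.

23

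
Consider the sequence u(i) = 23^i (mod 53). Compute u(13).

23

u(0) = 1,  u(1) = 23,  u(2) = 52,  u(3) = 30,  u(4) = 1.
Since u(4) = u(0) = 1, the sequence is periodic with period 4.
(13 - 0) mod 4 = 1, so u(13) = u(1) = 23.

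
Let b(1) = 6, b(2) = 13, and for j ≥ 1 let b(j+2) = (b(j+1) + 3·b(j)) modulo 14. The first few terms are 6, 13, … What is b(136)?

0

Computing terms: b(1) = 6, b(2) = 13, b(3) = 3, b(4) = 0, b(5) = 9, b(6) = 9, b(7) = 8, b(8) = 7, b(9) = 3, b(10) = 10, b(11) = 5, b(12) = 7, b(13) = 8, b(14) = 1, b(15) = 11, b(16) = 0, b(17) = 5, b(18) = 5, b(19) = 6, b(20) = 7, b(21) = 11, b(22) = 4, b(23) = 9, b(24) = 7, b(25) = 6, b(26) = 13.
Since (b(25), b(26)) = (b(1), b(2)) = (6, 13) (two consecutive terms determine the rest), the sequence is periodic with period 24.
So b(136) = b(1 + ((136-1) mod 24)) = b(16) = 0.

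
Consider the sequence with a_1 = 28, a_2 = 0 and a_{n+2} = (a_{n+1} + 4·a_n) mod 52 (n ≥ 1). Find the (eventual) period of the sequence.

12

We have a_1 = 28; a_2 = 0; a_3 = 8; a_4 = 8; a_5 = 40; a_6 = 20; a_7 = 24; a_8 = 0; a_9 = 44; a_{10} = 44; a_{11} = 12; a_{12} = 32; a_{13} = 28; a_{14} = 0.
Since (a_{13}, a_{14}) = (a_1, a_2) = (28, 0) (two consecutive terms determine the rest), the sequence is periodic with period 12.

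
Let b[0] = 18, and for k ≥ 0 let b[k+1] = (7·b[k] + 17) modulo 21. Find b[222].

We have b[0] = 18; b[1] = 17; b[2] = 10; b[3] = 3; b[4] = 17.
Since b[4] = b[1] = 17, the sequence is eventually periodic: after a pre-period of length 1 it cycles with period 3.
For k ≥ 1, b[k] depends only on (k - 1) mod 3. (222 - 1) mod 3 = 2, so b[222] = b[3] = 3.

3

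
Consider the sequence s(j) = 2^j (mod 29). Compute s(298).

We have s(1) = 2, s(2) = 4, s(3) = 8, s(4) = 16, s(5) = 3, s(6) = 6, s(7) = 12, s(8) = 24, s(9) = 19, s(10) = 9, s(11) = 18, s(12) = 7, s(13) = 14, s(14) = 28, s(15) = 27, s(16) = 25, s(17) = 21, s(18) = 13, s(19) = 26, s(20) = 23, s(21) = 17, s(22) = 5, s(23) = 10, s(24) = 20, s(25) = 11, s(26) = 22, s(27) = 15, s(28) = 1, s(29) = 2.
Since s(29) = s(1) = 2, the sequence is periodic with period 28.
(298 - 1) mod 28 = 17, so s(298) = s(18) = 13.

13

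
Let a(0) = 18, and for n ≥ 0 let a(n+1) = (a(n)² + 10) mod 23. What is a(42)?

We have a(0) = 18, a(1) = 12, a(2) = 16, a(3) = 13, a(4) = 18.
Since a(4) = a(0) = 18, the sequence is periodic with period 4.
So a(42) = a(0 + ((42-0) mod 4)) = a(2) = 16.

16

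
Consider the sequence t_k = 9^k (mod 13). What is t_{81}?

Listing terms: t_1 = 9,  t_2 = 3,  t_3 = 1,  t_4 = 9.
Since t_4 = t_1 = 9, the sequence is periodic with period 3.
So t_{81} = t_{1 + ((81-1) mod 3)} = t_3 = 1.

1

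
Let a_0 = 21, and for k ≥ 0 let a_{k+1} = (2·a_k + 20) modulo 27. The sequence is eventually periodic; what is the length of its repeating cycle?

18

Computing terms: a_0 = 21, a_1 = 8, a_2 = 9, a_3 = 11, a_4 = 15, a_5 = 23, a_6 = 12, a_7 = 17, a_8 = 0, a_9 = 20, a_{10} = 6, a_{11} = 5, a_{12} = 3, a_{13} = 26, a_{14} = 18, a_{15} = 2, a_{16} = 24, a_{17} = 14, a_{18} = 21.
Since a_{18} = a_0 = 21, the sequence is periodic with period 18.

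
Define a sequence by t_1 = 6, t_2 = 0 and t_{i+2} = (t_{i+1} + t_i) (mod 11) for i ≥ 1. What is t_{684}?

t_1 = 6, t_2 = 0, t_3 = 6, t_4 = 6, t_5 = 1, t_6 = 7, t_7 = 8, t_8 = 4, t_9 = 1, t_{10} = 5, t_{11} = 6, t_{12} = 0.
The sequence repeats with period 10.
So t_{684} = t_{1 + ((684-1) mod 10)} = t_4 = 6.

6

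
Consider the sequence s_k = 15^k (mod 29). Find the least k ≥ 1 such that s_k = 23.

We have s_0 = 1,  s_1 = 15,  s_2 = 22,  s_3 = 11,  s_4 = 20,  s_5 = 10,  s_6 = 5,  s_7 = 17,  s_8 = 23,  s_9 = 26,  s_{10} = 13,  s_{11} = 21,  s_{12} = 25,  s_{13} = 27,  s_{14} = 28,  s_{15} = 14,  s_{16} = 7,  s_{17} = 18,  s_{18} = 9,  s_{19} = 19,  s_{20} = 24,  s_{21} = 12,  s_{22} = 6,  s_{23} = 3,  s_{24} = 16,  s_{25} = 8,  s_{26} = 4,  s_{27} = 2,  s_{28} = 1.
Since s_{28} = s_0 = 1, the sequence is periodic with period 28.
The value 23 first appears (with k ≥ 1) at s_8.

8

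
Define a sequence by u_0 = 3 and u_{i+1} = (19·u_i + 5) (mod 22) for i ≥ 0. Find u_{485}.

Computing terms: u_0 = 3,  u_1 = 18,  u_2 = 17,  u_3 = 20,  u_4 = 11,  u_5 = 16,  u_6 = 1,  u_7 = 2,  u_8 = 21,  u_9 = 8,  u_{10} = 3.
Since u_{10} = u_0 = 3, the sequence is periodic with period 10.
(485 - 0) mod 10 = 5, so u_{485} = u_5 = 16.

16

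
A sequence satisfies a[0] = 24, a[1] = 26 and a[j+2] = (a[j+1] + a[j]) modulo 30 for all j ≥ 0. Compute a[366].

Computing terms: a[0] = 24,  a[1] = 26,  a[2] = 20,  a[3] = 16,  a[4] = 6,  a[5] = 22,  a[6] = 28,  a[7] = 20,  a[8] = 18,  a[9] = 8,  a[10] = 26,  a[11] = 4,  a[12] = 0,  a[13] = 4,  a[14] = 4,  a[15] = 8,  a[16] = 12,  a[17] = 20,  a[18] = 2,  a[19] = 22,  a[20] = 24,  a[21] = 16,  a[22] = 10,  a[23] = 26,  a[24] = 6,  a[25] = 2,  a[26] = 8,  a[27] = 10,  a[28] = 18,  a[29] = 28,  a[30] = 16,  a[31] = 14,  a[32] = 0,  a[33] = 14,  a[34] = 14,  a[35] = 28,  a[36] = 12,  a[37] = 10,  a[38] = 22,  a[39] = 2,  a[40] = 24,  a[41] = 26.
Since (a[40], a[41]) = (a[0], a[1]) = (24, 26) (two consecutive terms determine the rest), the sequence is periodic with period 40.
(366 - 0) mod 40 = 6, so a[366] = a[6] = 28.

28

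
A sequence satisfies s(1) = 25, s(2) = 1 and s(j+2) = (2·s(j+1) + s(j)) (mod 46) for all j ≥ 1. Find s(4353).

s(1) = 25,  s(2) = 1,  s(3) = 27,  s(4) = 9,  s(5) = 45,  s(6) = 7,  s(7) = 13,  s(8) = 33,  s(9) = 33,  s(10) = 7,  s(11) = 1,  s(12) = 9,  s(13) = 19,  s(14) = 1,  s(15) = 21,  s(16) = 43,  s(17) = 15,  s(18) = 27,  s(19) = 23,  s(20) = 27,  s(21) = 31,  s(22) = 43,  s(23) = 25,  s(24) = 1.
Since (s(23), s(24)) = (s(1), s(2)) = (25, 1) (two consecutive terms determine the rest), the sequence is periodic with period 22.
(4353 - 1) mod 22 = 18, so s(4353) = s(19) = 23.

23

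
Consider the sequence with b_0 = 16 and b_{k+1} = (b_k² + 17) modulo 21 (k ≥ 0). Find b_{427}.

Computing terms: b_0 = 16,  b_1 = 0,  b_2 = 17,  b_3 = 12,  b_4 = 14,  b_5 = 3,  b_6 = 5,  b_7 = 0.
Since b_7 = b_1 = 0, the sequence is eventually periodic: after a pre-period of length 1 it cycles with period 6.
For k ≥ 1, b_k depends only on (k - 1) mod 6. (427 - 1) mod 6 = 0, so b_{427} = b_1 = 0.

0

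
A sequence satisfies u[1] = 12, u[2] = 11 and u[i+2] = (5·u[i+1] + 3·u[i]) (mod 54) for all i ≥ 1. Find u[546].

17

Computing terms: u[1] = 12, u[2] = 11, u[3] = 37, u[4] = 2, u[5] = 13, u[6] = 17, u[7] = 16, u[8] = 23, u[9] = 1, u[10] = 20, u[11] = 49, u[12] = 35, u[13] = 52, u[14] = 41, u[15] = 37, u[16] = 38, u[17] = 31, u[18] = 53, u[19] = 34, u[20] = 5, u[21] = 19, u[22] = 2, u[23] = 13.
Since (u[22], u[23]) = (u[4], u[5]) = (2, 13) (two consecutive terms determine the rest), the sequence is eventually periodic: after a pre-period of length 3 it cycles with period 18.
For i ≥ 4, u[i] depends only on (i - 4) mod 18. (546 - 4) mod 18 = 2, so u[546] = u[6] = 17.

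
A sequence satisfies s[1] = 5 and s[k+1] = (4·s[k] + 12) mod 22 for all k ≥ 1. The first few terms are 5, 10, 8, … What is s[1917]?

10

Computing terms: s[1] = 5,  s[2] = 10,  s[3] = 8,  s[4] = 0,  s[5] = 12,  s[6] = 16,  s[7] = 10.
Since s[7] = s[2] = 10, the sequence is eventually periodic: after a pre-period of length 1 it cycles with period 5.
For k ≥ 2, s[k] depends only on (k - 2) mod 5. (1917 - 2) mod 5 = 0, so s[1917] = s[2] = 10.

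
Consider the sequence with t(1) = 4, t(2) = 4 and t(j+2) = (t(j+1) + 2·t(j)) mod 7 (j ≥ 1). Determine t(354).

0

t(1) = 4, t(2) = 4, t(3) = 5, t(4) = 6, t(5) = 2, t(6) = 0, t(7) = 4, t(8) = 4.
The sequence repeats with period 6.
(354 - 1) mod 6 = 5, so t(354) = t(6) = 0.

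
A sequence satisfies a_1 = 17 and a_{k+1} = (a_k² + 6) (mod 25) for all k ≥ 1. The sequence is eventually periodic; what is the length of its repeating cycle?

3

a_1 = 17; a_2 = 20; a_3 = 6; a_4 = 17.
Since a_4 = a_1 = 17, the sequence is periodic with period 3.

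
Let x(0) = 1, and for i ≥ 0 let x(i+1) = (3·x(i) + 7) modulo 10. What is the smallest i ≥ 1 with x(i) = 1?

Listing terms: x(0) = 1,  x(1) = 0,  x(2) = 7,  x(3) = 8,  x(4) = 1.
Since x(4) = x(0) = 1, the sequence is periodic with period 4.
The value 1 next appears (with i ≥ 1) at x(4).

4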